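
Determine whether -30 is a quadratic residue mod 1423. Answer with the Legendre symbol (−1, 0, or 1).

First reduce: -30 ≡ 1393 (mod 1423).
Reciprocity: 1393 ≡ 1 and 1423 ≡ 3 (mod 4), so (1393/1423) = +(1423/1393).
Reduce top mod 1393: now compute (30/1393).
Pull out 2: since 1393 ≡ 1 (mod 8), (2/1393) = +1.
Reciprocity: 15 ≡ 3 and 1393 ≡ 1 (mod 4), so (15/1393) = +(1393/15).
Reduce top mod 15: now compute (13/15).
Reciprocity: 13 ≡ 1 and 15 ≡ 3 (mod 4), so (13/15) = +(15/13).
Reduce top mod 13: now compute (2/13).
Pull out 2: since 13 ≡ 5 (mod 8), (2/13) = -1.
Reached (1/13) = 1. Collecting the sign flips along the way, the symbol is -1.

-1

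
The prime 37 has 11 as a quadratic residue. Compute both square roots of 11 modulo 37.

37 ≡ 1 (mod 4), so we find a root by search.
Trying successive values, 14² = 196 ≡ 11 (mod 37). The other root is 37 − 14 = 23.

14, 23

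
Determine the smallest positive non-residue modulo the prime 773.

(2/773) = −1, so 2 is the smallest positive non-residue mod 773.

2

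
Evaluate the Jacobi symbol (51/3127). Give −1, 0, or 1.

Reciprocity: 51 ≡ 3 and 3127 ≡ 3 (mod 4), so (51/3127) = −(3127/51).
Reduce top mod 51: now compute (16/51).
Pull out 2^4: since 51 ≡ 3 (mod 8), (2/51) = -1, so (2/51)^4 = +1.
Reached (1/51) = 1. Collecting the sign flips along the way, the symbol is -1.

-1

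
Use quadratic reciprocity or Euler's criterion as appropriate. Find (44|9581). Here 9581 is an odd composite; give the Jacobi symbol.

0

Pull out 2^2: since 9581 ≡ 5 (mod 8), (2/9581) = -1, so (2/9581)^2 = +1.
Reciprocity: 11 ≡ 3 and 9581 ≡ 1 (mod 4), so (11/9581) = +(9581/11).
Reduce top mod 11: now compute (0/11).
Top reduces to 0: gcd > 1, so the symbol is 0.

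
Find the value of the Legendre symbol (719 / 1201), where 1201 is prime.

Reciprocity: 719 ≡ 3 and 1201 ≡ 1 (mod 4), so (719/1201) = +(1201/719).
Reduce top mod 719: now compute (482/719).
Pull out 2: since 719 ≡ 7 (mod 8), (2/719) = +1.
Reciprocity: 241 ≡ 1 and 719 ≡ 3 (mod 4), so (241/719) = +(719/241).
Reduce top mod 241: now compute (237/241).
Reciprocity: 237 ≡ 1 and 241 ≡ 1 (mod 4), so (237/241) = +(241/237).
Reduce top mod 237: now compute (4/237).
Pull out 2^2: since 237 ≡ 5 (mod 8), (2/237) = -1, so (2/237)^2 = +1.
Reached (1/237) = 1. Collecting the sign flips along the way, the symbol is +1.

1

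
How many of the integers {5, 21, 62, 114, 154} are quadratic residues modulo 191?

2

(5/191) = +1 → QR.
(21/191) = -1 → non-residue.
(62/191) = -1 → non-residue.
(114/191) = -1 → non-residue.
(154/191) = +1 → QR.
Total quadratic residues among the 5: 2.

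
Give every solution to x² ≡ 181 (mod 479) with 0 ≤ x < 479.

Since 479 ≡ 3 (mod 4), a square root of 181 is 181^((479+1)/4) = 181^120 mod 479.
Repeated squaring: 181^2≡189, 181^4≡275, 181^8≡422, 181^16≡375, 181^32≡278, 181^64≡165 (mod 479).
181^120 = 181^(64+32+16+8) ≡ 77 (mod 479).
Check: 77² = 5929 ≡ 181 (mod 479). The two roots are 77 and 402.

77, 402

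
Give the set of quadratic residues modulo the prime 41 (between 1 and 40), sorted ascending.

Square k = 1,…,20 (k and 41−k give the same square):
1²=1, 2²=4, 3²=9, 4²=16, 5²=25, 6²=36, 7²≡8, 8²≡23, 9²≡40, 10²≡18, 11²≡39, 12²≡21, 13²≡5, 14²≡32, 15²≡20, 16²≡10, 17²≡2, 18²≡37, 19²≡33, 20²≡31 (mod 41).
So the quadratic residues mod 41 are {1, 2, 4, 5, 8, 9, 10, 16, 18, 20, 21, 23, 25, 31, 32, 33, 36, 37, 39, 40}.

1 2 4 5 8 9 10 16 18 20 21 23 25 31 32 33 36 37 39 40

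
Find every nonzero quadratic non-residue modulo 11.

2 6 7 8 10

Square k = 1,…,5 (k and 11−k give the same square):
1²=1, 2²=4, 3²=9, 4²≡5, 5²≡3 (mod 11).
The residues are {1, 3, 4, 5, 9}; the non-residues are the remaining 5 nonzero classes.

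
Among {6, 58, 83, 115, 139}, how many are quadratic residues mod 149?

(6/149) = +1 → QR.
(58/149) = -1 → non-residue.
(83/149) = -1 → non-residue.
(115/149) = -1 → non-residue.
(139/149) = -1 → non-residue.
Total quadratic residues among the 5: 1.

1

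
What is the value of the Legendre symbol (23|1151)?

Reciprocity: 23 ≡ 3 and 1151 ≡ 3 (mod 4), so (23/1151) = −(1151/23).
Reduce top mod 23: now compute (1/23).
Reached (1/23) = 1. Collecting the sign flips along the way, the symbol is -1.

-1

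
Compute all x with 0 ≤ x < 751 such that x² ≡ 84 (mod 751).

110, 641

Since 751 ≡ 3 (mod 4), a square root of 84 is 84^((751+1)/4) = 84^188 mod 751.
Repeated squaring: 84^2≡297, 84^4≡342, 84^8≡559, 84^16≡65, 84^32≡470, 84^64≡106, 84^128≡722 (mod 751).
84^188 = 84^(128+32+16+8+4) ≡ 641 (mod 751).
Check: 641² = 410881 ≡ 84 (mod 751). The two roots are 110 and 641.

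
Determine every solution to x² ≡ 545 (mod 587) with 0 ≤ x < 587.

155, 432

Since 587 ≡ 3 (mod 4), a square root of 545 is 545^((587+1)/4) = 545^147 mod 587.
Repeated squaring: 545^2≡3, 545^4≡9, 545^8≡81, 545^16≡104, 545^32≡250, 545^64≡278, 545^128≡387 (mod 587).
545^147 = 545^(128+16+2+1) ≡ 432 (mod 587).
Check: 432² = 186624 ≡ 545 (mod 587). The two roots are 155 and 432.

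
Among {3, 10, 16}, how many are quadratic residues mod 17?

1

(3/17) = -1 → non-residue.
(10/17) = -1 → non-residue.
(16/17) = +1 → QR.
Total quadratic residues among the 3: 1.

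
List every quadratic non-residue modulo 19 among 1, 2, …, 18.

Square k = 1,…,9 (k and 19−k give the same square):
1²=1, 2²=4, 3²=9, 4²=16, 5²≡6, 6²≡17, 7²≡11, 8²≡7, 9²≡5 (mod 19).
The residues are {1, 4, 5, 6, 7, 9, 11, 16, 17}; the non-residues are the remaining 9 nonzero classes.

2,3,8,10,12,13,14,15,18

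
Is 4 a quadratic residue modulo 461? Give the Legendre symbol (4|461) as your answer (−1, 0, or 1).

Euler's criterion: (4/461) ≡ 4^230 (mod 461).
4^2 ≡ 16 (mod 461)
4^4 ≡ 256 (mod 461)
4^8 ≡ 74 (mod 461)
4^16 ≡ 405 (mod 461)
4^32 ≡ 370 (mod 461)
4^64 ≡ 444 (mod 461)
4^128 ≡ 289 (mod 461)
4^230 = 4^(128+64+32+4+2) ≡ 1 (mod 461).
Result is 1, so (4/461) = 1.

1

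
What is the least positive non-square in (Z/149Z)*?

(2/149) = −1, so 2 is the smallest positive non-residue mod 149.

2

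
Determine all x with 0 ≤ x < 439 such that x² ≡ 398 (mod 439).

129, 310

Since 439 ≡ 3 (mod 4), a square root of 398 is 398^((439+1)/4) = 398^110 mod 439.
Repeated squaring: 398^2≡364, 398^4≡357, 398^8≡139, 398^16≡5, 398^32≡25, 398^64≡186 (mod 439).
398^110 = 398^(64+32+8+4+2) ≡ 129 (mod 439).
Check: 129² = 16641 ≡ 398 (mod 439). The two roots are 129 and 310.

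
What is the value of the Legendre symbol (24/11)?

First reduce: 24 ≡ 2 (mod 11).
Pull out 2: since 11 ≡ 3 (mod 8), (2/11) = -1.
Reached (1/11) = 1. Collecting the sign flips along the way, the symbol is -1.

-1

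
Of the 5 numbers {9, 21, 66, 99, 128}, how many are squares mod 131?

3

(9/131) = +1 → QR.
(21/131) = +1 → QR.
(66/131) = -1 → non-residue.
(99/131) = +1 → QR.
(128/131) = -1 → non-residue.
Total quadratic residues among the 5: 3.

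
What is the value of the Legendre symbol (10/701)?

-1

Euler's criterion: (10/701) ≡ 10^350 (mod 701).
10^2 ≡ 100 (mod 701)
10^4 ≡ 186 (mod 701)
10^8 ≡ 247 (mod 701)
10^16 ≡ 22 (mod 701)
10^32 ≡ 484 (mod 701)
10^64 ≡ 122 (mod 701)
10^128 ≡ 163 (mod 701)
10^256 ≡ 632 (mod 701)
10^350 = 10^(256+64+16+8+4+2) ≡ 700 (mod 701).
Result is 700 ≡ −1, so (10/701) = −1.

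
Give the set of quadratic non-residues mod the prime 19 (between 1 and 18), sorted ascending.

Square k = 1,…,9 (k and 19−k give the same square):
1²=1, 2²=4, 3²=9, 4²=16, 5²≡6, 6²≡17, 7²≡11, 8²≡7, 9²≡5 (mod 19).
The residues are {1, 4, 5, 6, 7, 9, 11, 16, 17}; the non-residues are the remaining 9 nonzero classes.

2, 3, 8, 10, 12, 13, 14, 15, 18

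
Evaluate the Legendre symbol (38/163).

1

Euler's criterion: (38/163) ≡ 38^81 (mod 163).
38^2 ≡ 140 (mod 163)
38^4 ≡ 40 (mod 163)
38^8 ≡ 133 (mod 163)
38^16 ≡ 85 (mod 163)
38^32 ≡ 53 (mod 163)
38^64 ≡ 38 (mod 163)
38^81 = 38^(64+16+1) ≡ 1 (mod 163).
Result is 1, so (38/163) = 1.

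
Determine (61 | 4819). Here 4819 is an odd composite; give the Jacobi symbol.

0

Reciprocity: 61 ≡ 1 and 4819 ≡ 3 (mod 4), so (61/4819) = +(4819/61).
Reduce top mod 61: now compute (0/61).
Top reduces to 0: gcd > 1, so the symbol is 0.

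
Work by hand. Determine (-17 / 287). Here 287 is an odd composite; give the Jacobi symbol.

First reduce: -17 ≡ 270 (mod 287).
Pull out 2: since 287 ≡ 7 (mod 8), (2/287) = +1.
Reciprocity: 135 ≡ 3 and 287 ≡ 3 (mod 4), so (135/287) = −(287/135).
Reduce top mod 135: now compute (17/135).
Reciprocity: 17 ≡ 1 and 135 ≡ 3 (mod 4), so (17/135) = +(135/17).
Reduce top mod 17: now compute (16/17).
Pull out 2^4: since 17 ≡ 1 (mod 8), (2/17) = +1, so (2/17)^4 = +1.
Reached (1/17) = 1. Collecting the sign flips along the way, the symbol is -1.

-1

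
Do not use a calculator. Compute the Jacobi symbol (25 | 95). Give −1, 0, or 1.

Reciprocity: 25 ≡ 1 and 95 ≡ 3 (mod 4), so (25/95) = +(95/25).
Reduce top mod 25: now compute (20/25).
Pull out 2^2: since 25 ≡ 1 (mod 8), (2/25) = +1, so (2/25)^2 = +1.
Reciprocity: 5 ≡ 1 and 25 ≡ 1 (mod 4), so (5/25) = +(25/5).
Reduce top mod 5: now compute (0/5).
Top reduces to 0: gcd > 1, so the symbol is 0.

0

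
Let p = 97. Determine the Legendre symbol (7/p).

-1

Reciprocity: 7 ≡ 3 and 97 ≡ 1 (mod 4), so (7/97) = +(97/7).
Reduce top mod 7: now compute (6/7).
Pull out 2: since 7 ≡ 7 (mod 8), (2/7) = +1.
Reciprocity: 3 ≡ 3 and 7 ≡ 3 (mod 4), so (3/7) = −(7/3).
Reduce top mod 3: now compute (1/3).
Reached (1/3) = 1. Collecting the sign flips along the way, the symbol is -1.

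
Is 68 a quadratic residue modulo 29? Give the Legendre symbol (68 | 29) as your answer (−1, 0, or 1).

-1

Euler's criterion: (68/29) ≡ 10^14 (mod 29).
10^2 ≡ 13 (mod 29)
10^4 ≡ 24 (mod 29)
10^8 ≡ 25 (mod 29)
10^14 = 10^(8+4+2) ≡ 28 (mod 29).
Result is 28 ≡ −1, so (68/29) = −1.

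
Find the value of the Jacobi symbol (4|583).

Pull out 2^2: since 583 ≡ 7 (mod 8), (2/583) = +1, so (2/583)^2 = +1.
Reached (1/583) = 1. Collecting the sign flips along the way, the symbol is +1.

1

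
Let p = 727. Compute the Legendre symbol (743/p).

First reduce: 743 ≡ 16 (mod 727).
Pull out 2^4: since 727 ≡ 7 (mod 8), (2/727) = +1, so (2/727)^4 = +1.
Reached (1/727) = 1. Collecting the sign flips along the way, the symbol is +1.

1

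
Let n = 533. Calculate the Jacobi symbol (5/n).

-1

Reciprocity: 5 ≡ 1 and 533 ≡ 1 (mod 4), so (5/533) = +(533/5).
Reduce top mod 5: now compute (3/5).
Reciprocity: 3 ≡ 3 and 5 ≡ 1 (mod 4), so (3/5) = +(5/3).
Reduce top mod 3: now compute (2/3).
Pull out 2: since 3 ≡ 3 (mod 8), (2/3) = -1.
Reached (1/3) = 1. Collecting the sign flips along the way, the symbol is -1.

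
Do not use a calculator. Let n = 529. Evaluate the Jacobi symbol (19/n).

Reciprocity: 19 ≡ 3 and 529 ≡ 1 (mod 4), so (19/529) = +(529/19).
Reduce top mod 19: now compute (16/19).
Pull out 2^4: since 19 ≡ 3 (mod 8), (2/19) = -1, so (2/19)^4 = +1.
Reached (1/19) = 1. Collecting the sign flips along the way, the symbol is +1.

1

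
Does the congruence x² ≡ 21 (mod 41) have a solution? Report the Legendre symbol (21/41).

Reciprocity: 21 ≡ 1 and 41 ≡ 1 (mod 4), so (21/41) = +(41/21).
Reduce top mod 21: now compute (20/21).
Pull out 2^2: since 21 ≡ 5 (mod 8), (2/21) = -1, so (2/21)^2 = +1.
Reciprocity: 5 ≡ 1 and 21 ≡ 1 (mod 4), so (5/21) = +(21/5).
Reduce top mod 5: now compute (1/5).
Reached (1/5) = 1. Collecting the sign flips along the way, the symbol is +1.

1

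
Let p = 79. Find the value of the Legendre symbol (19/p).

Reciprocity: 19 ≡ 3 and 79 ≡ 3 (mod 4), so (19/79) = −(79/19).
Reduce top mod 19: now compute (3/19).
Reciprocity: 3 ≡ 3 and 19 ≡ 3 (mod 4), so (3/19) = −(19/3).
Reduce top mod 3: now compute (1/3).
Reached (1/3) = 1. Collecting the sign flips along the way, the symbol is +1.

1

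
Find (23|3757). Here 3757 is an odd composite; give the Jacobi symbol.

Reciprocity: 23 ≡ 3 and 3757 ≡ 1 (mod 4), so (23/3757) = +(3757/23).
Reduce top mod 23: now compute (8/23).
Pull out 2^3: since 23 ≡ 7 (mod 8), (2/23) = +1, so (2/23)^3 = +1.
Reached (1/23) = 1. Collecting the sign flips along the way, the symbol is +1.

1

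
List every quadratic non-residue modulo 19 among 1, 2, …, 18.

Square k = 1,…,9 (k and 19−k give the same square):
1²=1, 2²=4, 3²=9, 4²=16, 5²≡6, 6²≡17, 7²≡11, 8²≡7, 9²≡5 (mod 19).
The residues are {1, 4, 5, 6, 7, 9, 11, 16, 17}; the non-residues are the remaining 9 nonzero classes.

2,3,8,10,12,13,14,15,18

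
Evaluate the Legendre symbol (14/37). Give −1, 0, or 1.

Euler's criterion: (14/37) ≡ 14^18 (mod 37).
14^2 ≡ 11 (mod 37)
14^4 ≡ 10 (mod 37)
14^8 ≡ 26 (mod 37)
14^16 ≡ 10 (mod 37)
14^18 = 14^(16+2) ≡ 36 (mod 37).
Result is 36 ≡ −1, so (14/37) = −1.

-1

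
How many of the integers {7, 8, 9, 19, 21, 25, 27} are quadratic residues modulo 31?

(7/31) = +1 → QR.
(8/31) = +1 → QR.
(9/31) = +1 → QR.
(19/31) = +1 → QR.
(21/31) = -1 → non-residue.
(25/31) = +1 → QR.
(27/31) = -1 → non-residue.
Total quadratic residues among the 7: 5.

5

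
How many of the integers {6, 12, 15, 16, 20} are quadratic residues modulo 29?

(6/29) = +1 → QR.
(12/29) = -1 → non-residue.
(15/29) = -1 → non-residue.
(16/29) = +1 → QR.
(20/29) = +1 → QR.
Total quadratic residues among the 5: 3.

3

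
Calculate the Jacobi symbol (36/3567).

Pull out 2^2: since 3567 ≡ 7 (mod 8), (2/3567) = +1, so (2/3567)^2 = +1.
Reciprocity: 9 ≡ 1 and 3567 ≡ 3 (mod 4), so (9/3567) = +(3567/9).
Reduce top mod 9: now compute (3/9).
Reciprocity: 3 ≡ 3 and 9 ≡ 1 (mod 4), so (3/9) = +(9/3).
Reduce top mod 3: now compute (0/3).
Top reduces to 0: gcd > 1, so the symbol is 0.

0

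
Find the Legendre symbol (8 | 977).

1

Euler's criterion: (8/977) ≡ 8^488 (mod 977).
8^2 ≡ 64 (mod 977)
8^4 ≡ 188 (mod 977)
8^8 ≡ 172 (mod 977)
8^16 ≡ 274 (mod 977)
8^32 ≡ 824 (mod 977)
8^64 ≡ 938 (mod 977)
8^128 ≡ 544 (mod 977)
8^256 ≡ 882 (mod 977)
8^488 = 8^(256+128+64+32+8) ≡ 1 (mod 977).
Result is 1, so (8/977) = 1.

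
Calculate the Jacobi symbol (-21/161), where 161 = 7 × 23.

First reduce: -21 ≡ 140 (mod 161).
Pull out 2^2: since 161 ≡ 1 (mod 8), (2/161) = +1, so (2/161)^2 = +1.
Reciprocity: 35 ≡ 3 and 161 ≡ 1 (mod 4), so (35/161) = +(161/35).
Reduce top mod 35: now compute (21/35).
Reciprocity: 21 ≡ 1 and 35 ≡ 3 (mod 4), so (21/35) = +(35/21).
Reduce top mod 21: now compute (14/21).
Pull out 2: since 21 ≡ 5 (mod 8), (2/21) = -1.
Reciprocity: 7 ≡ 3 and 21 ≡ 1 (mod 4), so (7/21) = +(21/7).
Reduce top mod 7: now compute (0/7).
Top reduces to 0: gcd > 1, so the symbol is 0.

0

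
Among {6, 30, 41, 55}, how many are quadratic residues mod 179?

0

(6/179) = -1 → non-residue.
(30/179) = -1 → non-residue.
(41/179) = -1 → non-residue.
(55/179) = -1 → non-residue.
Total quadratic residues among the 4: 0.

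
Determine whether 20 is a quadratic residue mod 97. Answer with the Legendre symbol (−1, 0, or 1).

-1

Pull out 2^2: since 97 ≡ 1 (mod 8), (2/97) = +1, so (2/97)^2 = +1.
Reciprocity: 5 ≡ 1 and 97 ≡ 1 (mod 4), so (5/97) = +(97/5).
Reduce top mod 5: now compute (2/5).
Pull out 2: since 5 ≡ 5 (mod 8), (2/5) = -1.
Reached (1/5) = 1. Collecting the sign flips along the way, the symbol is -1.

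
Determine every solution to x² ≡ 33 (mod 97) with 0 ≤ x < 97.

97 ≡ 1 (mod 4), so we find a root by search.
Trying successive values, 18² = 324 ≡ 33 (mod 97). The other root is 97 − 18 = 79.

18, 79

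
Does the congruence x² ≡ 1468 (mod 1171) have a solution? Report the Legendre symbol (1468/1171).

1

Euler's criterion: (1468/1171) ≡ 297^585 (mod 1171).
297^2 ≡ 384 (mod 1171)
297^4 ≡ 1081 (mod 1171)
297^8 ≡ 1074 (mod 1171)
297^16 ≡ 41 (mod 1171)
297^32 ≡ 510 (mod 1171)
297^64 ≡ 138 (mod 1171)
297^128 ≡ 308 (mod 1171)
297^256 ≡ 13 (mod 1171)
297^512 ≡ 169 (mod 1171)
297^585 = 297^(512+64+8+1) ≡ 1 (mod 1171).
Result is 1, so (1468/1171) = 1.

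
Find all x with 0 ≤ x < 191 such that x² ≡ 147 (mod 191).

Since 191 ≡ 3 (mod 4), a square root of 147 is 147^((191+1)/4) = 147^48 mod 191.
Repeated squaring: 147^2≡26, 147^4≡103, 147^8≡104, 147^16≡120, 147^32≡75 (mod 191).
147^48 = 147^(32+16) ≡ 23 (mod 191).
Check: 23² = 529 ≡ 147 (mod 191). The two roots are 23 and 168.

23, 168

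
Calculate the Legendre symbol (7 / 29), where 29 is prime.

1

Euler's criterion: (7/29) ≡ 7^14 (mod 29).
7^2 ≡ 20 (mod 29)
7^4 ≡ 23 (mod 29)
7^8 ≡ 7 (mod 29)
7^14 = 7^(8+4+2) ≡ 1 (mod 29).
Result is 1, so (7/29) = 1.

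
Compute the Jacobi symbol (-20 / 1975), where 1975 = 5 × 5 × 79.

First reduce: -20 ≡ 1955 (mod 1975).
Reciprocity: 1955 ≡ 3 and 1975 ≡ 3 (mod 4), so (1955/1975) = −(1975/1955).
Reduce top mod 1955: now compute (20/1955).
Pull out 2^2: since 1955 ≡ 3 (mod 8), (2/1955) = -1, so (2/1955)^2 = +1.
Reciprocity: 5 ≡ 1 and 1955 ≡ 3 (mod 4), so (5/1955) = +(1955/5).
Reduce top mod 5: now compute (0/5).
Top reduces to 0: gcd > 1, so the symbol is 0.

0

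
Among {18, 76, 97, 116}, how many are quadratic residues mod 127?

(18/127) = +1 → QR.
(76/127) = +1 → QR.
(97/127) = -1 → non-residue.
(116/127) = -1 → non-residue.
Total quadratic residues among the 4: 2.

2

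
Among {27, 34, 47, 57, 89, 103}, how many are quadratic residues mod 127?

3

(27/127) = -1 → non-residue.
(34/127) = +1 → QR.
(47/127) = +1 → QR.
(57/127) = -1 → non-residue.
(89/127) = -1 → non-residue.
(103/127) = +1 → QR.
Total quadratic residues among the 6: 3.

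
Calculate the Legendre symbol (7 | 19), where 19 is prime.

Euler's criterion: (7/19) ≡ 7^9 (mod 19).
7^2 ≡ 11 (mod 19)
7^4 ≡ 7 (mod 19)
7^8 ≡ 11 (mod 19)
7^9 = 7^(8+1) ≡ 1 (mod 19).
Result is 1, so (7/19) = 1.

1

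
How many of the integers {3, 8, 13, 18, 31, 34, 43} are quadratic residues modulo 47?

(3/47) = +1 → QR.
(8/47) = +1 → QR.
(13/47) = -1 → non-residue.
(18/47) = +1 → QR.
(31/47) = -1 → non-residue.
(34/47) = +1 → QR.
(43/47) = -1 → non-residue.
Total quadratic residues among the 7: 4.

4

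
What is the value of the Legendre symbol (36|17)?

1

First reduce: 36 ≡ 2 (mod 17).
Pull out 2: since 17 ≡ 1 (mod 8), (2/17) = +1.
Reached (1/17) = 1. Collecting the sign flips along the way, the symbol is +1.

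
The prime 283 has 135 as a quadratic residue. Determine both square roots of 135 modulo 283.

Since 283 ≡ 3 (mod 4), a square root of 135 is 135^((283+1)/4) = 135^71 mod 283.
Repeated squaring: 135^2≡113, 135^4≡34, 135^8≡24, 135^16≡10, 135^32≡100, 135^64≡95 (mod 283).
135^71 = 135^(64+4+2+1) ≡ 237 (mod 283).
Check: 237² = 56169 ≡ 135 (mod 283). The two roots are 46 and 237.

46, 237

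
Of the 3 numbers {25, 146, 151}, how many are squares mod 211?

(25/211) = +1 → QR.
(146/211) = -1 → non-residue.
(151/211) = +1 → QR.
Total quadratic residues among the 3: 2.

2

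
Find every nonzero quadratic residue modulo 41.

1,2,4,5,8,9,10,16,18,20,21,23,25,31,32,33,36,37,39,40

Square k = 1,…,20 (k and 41−k give the same square):
1²=1, 2²=4, 3²=9, 4²=16, 5²=25, 6²=36, 7²≡8, 8²≡23, 9²≡40, 10²≡18, 11²≡39, 12²≡21, 13²≡5, 14²≡32, 15²≡20, 16²≡10, 17²≡2, 18²≡37, 19²≡33, 20²≡31 (mod 41).
So the quadratic residues mod 41 are {1, 2, 4, 5, 8, 9, 10, 16, 18, 20, 21, 23, 25, 31, 32, 33, 36, 37, 39, 40}.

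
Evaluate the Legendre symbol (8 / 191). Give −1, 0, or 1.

1

Pull out 2^3: since 191 ≡ 7 (mod 8), (2/191) = +1, so (2/191)^3 = +1.
Reached (1/191) = 1. Collecting the sign flips along the way, the symbol is +1.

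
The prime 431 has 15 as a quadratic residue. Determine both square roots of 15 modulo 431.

Since 431 ≡ 3 (mod 4), a square root of 15 is 15^((431+1)/4) = 15^108 mod 431.
Repeated squaring: 15^2≡225, 15^4≡198, 15^8≡414, 15^16≡289, 15^32≡338, 15^64≡29 (mod 431).
15^108 = 15^(64+32+8+4) ≡ 380 (mod 431).
Check: 380² = 144400 ≡ 15 (mod 431). The two roots are 51 and 380.

51, 380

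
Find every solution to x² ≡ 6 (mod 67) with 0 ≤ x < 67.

Since 67 ≡ 3 (mod 4), a square root of 6 is 6^((67+1)/4) = 6^17 mod 67.
Repeated squaring: 6^2≡36, 6^4≡23, 6^8≡60, 6^16≡49 (mod 67).
6^17 = 6^(16+1) ≡ 26 (mod 67).
Check: 26² = 676 ≡ 6 (mod 67). The two roots are 26 and 41.

26, 41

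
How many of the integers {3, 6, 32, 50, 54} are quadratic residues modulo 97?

5

(3/97) = +1 → QR.
(6/97) = +1 → QR.
(32/97) = +1 → QR.
(50/97) = +1 → QR.
(54/97) = +1 → QR.
Total quadratic residues among the 5: 5.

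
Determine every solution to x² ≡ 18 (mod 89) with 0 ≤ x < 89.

89 ≡ 1 (mod 4), so we find a root by search.
Trying successive values, 14² = 196 ≡ 18 (mod 89). The other root is 89 − 14 = 75.

14, 75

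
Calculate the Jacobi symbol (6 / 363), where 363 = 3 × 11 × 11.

Pull out 2: since 363 ≡ 3 (mod 8), (2/363) = -1.
Reciprocity: 3 ≡ 3 and 363 ≡ 3 (mod 4), so (3/363) = −(363/3).
Reduce top mod 3: now compute (0/3).
Top reduces to 0: gcd > 1, so the symbol is 0.

0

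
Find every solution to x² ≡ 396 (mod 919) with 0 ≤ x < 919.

Since 919 ≡ 3 (mod 4), a square root of 396 is 396^((919+1)/4) = 396^230 mod 919.
Repeated squaring: 396^2≡586, 396^4≡609, 396^8≡524, 396^16≡714, 396^32≡670, 396^64≡428, 396^128≡303 (mod 919).
396^230 = 396^(128+64+32+4+2) ≡ 258 (mod 919).
Check: 258² = 66564 ≡ 396 (mod 919). The two roots are 258 and 661.

258, 661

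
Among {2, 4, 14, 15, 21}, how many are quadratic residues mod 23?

2

(2/23) = +1 → QR.
(4/23) = +1 → QR.
(14/23) = -1 → non-residue.
(15/23) = -1 → non-residue.
(21/23) = -1 → non-residue.
Total quadratic residues among the 5: 2.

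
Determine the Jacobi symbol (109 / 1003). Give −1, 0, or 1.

1

Reciprocity: 109 ≡ 1 and 1003 ≡ 3 (mod 4), so (109/1003) = +(1003/109).
Reduce top mod 109: now compute (22/109).
Pull out 2: since 109 ≡ 5 (mod 8), (2/109) = -1.
Reciprocity: 11 ≡ 3 and 109 ≡ 1 (mod 4), so (11/109) = +(109/11).
Reduce top mod 11: now compute (10/11).
Pull out 2: since 11 ≡ 3 (mod 8), (2/11) = -1.
Reciprocity: 5 ≡ 1 and 11 ≡ 3 (mod 4), so (5/11) = +(11/5).
Reduce top mod 5: now compute (1/5).
Reached (1/5) = 1. Collecting the sign flips along the way, the symbol is +1.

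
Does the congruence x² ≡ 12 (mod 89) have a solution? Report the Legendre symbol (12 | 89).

-1

Pull out 2^2: since 89 ≡ 1 (mod 8), (2/89) = +1, so (2/89)^2 = +1.
Reciprocity: 3 ≡ 3 and 89 ≡ 1 (mod 4), so (3/89) = +(89/3).
Reduce top mod 3: now compute (2/3).
Pull out 2: since 3 ≡ 3 (mod 8), (2/3) = -1.
Reached (1/3) = 1. Collecting the sign flips along the way, the symbol is -1.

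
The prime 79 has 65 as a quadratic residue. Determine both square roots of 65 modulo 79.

12, 67

Since 79 ≡ 3 (mod 4), a square root of 65 is 65^((79+1)/4) = 65^20 mod 79.
Repeated squaring: 65^2≡38, 65^4≡22, 65^8≡10, 65^16≡21 (mod 79).
65^20 = 65^(16+4) ≡ 67 (mod 79).
Check: 67² = 4489 ≡ 65 (mod 79). The two roots are 12 and 67.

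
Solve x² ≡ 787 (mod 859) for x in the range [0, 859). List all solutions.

58, 801

Since 859 ≡ 3 (mod 4), a square root of 787 is 787^((859+1)/4) = 787^215 mod 859.
Repeated squaring: 787^2≡30, 787^4≡41, 787^8≡822, 787^16≡510, 787^32≡682, 787^64≡405, 787^128≡815 (mod 859).
787^215 = 787^(128+64+16+4+2+1) ≡ 58 (mod 859).
Check: 58² = 3364 ≡ 787 (mod 859). The two roots are 58 and 801.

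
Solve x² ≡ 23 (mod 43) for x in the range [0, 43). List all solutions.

Since 43 ≡ 3 (mod 4), a square root of 23 is 23^((43+1)/4) = 23^11 mod 43.
Repeated squaring: 23^2≡13, 23^4≡40, 23^8≡9 (mod 43).
23^11 = 23^(8+2+1) ≡ 25 (mod 43).
Check: 25² = 625 ≡ 23 (mod 43). The two roots are 18 and 25.

18, 25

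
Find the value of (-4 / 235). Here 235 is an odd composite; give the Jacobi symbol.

-1

First reduce: -4 ≡ 231 (mod 235).
Reciprocity: 231 ≡ 3 and 235 ≡ 3 (mod 4), so (231/235) = −(235/231).
Reduce top mod 231: now compute (4/231).
Pull out 2^2: since 231 ≡ 7 (mod 8), (2/231) = +1, so (2/231)^2 = +1.
Reached (1/231) = 1. Collecting the sign flips along the way, the symbol is -1.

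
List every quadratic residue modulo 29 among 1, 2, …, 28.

Square k = 1,…,14 (k and 29−k give the same square):
1²=1, 2²=4, 3²=9, 4²=16, 5²=25, 6²≡7, 7²≡20, 8²≡6, 9²≡23, 10²≡13, 11²≡5, 12²≡28, 13²≡24, 14²≡22 (mod 29).
So the quadratic residues mod 29 are {1, 4, 5, 6, 7, 9, 13, 16, 20, 22, 23, 24, 25, 28}.

1,4,5,6,7,9,13,16,20,22,23,24,25,28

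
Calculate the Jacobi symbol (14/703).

Pull out 2: since 703 ≡ 7 (mod 8), (2/703) = +1.
Reciprocity: 7 ≡ 3 and 703 ≡ 3 (mod 4), so (7/703) = −(703/7).
Reduce top mod 7: now compute (3/7).
Reciprocity: 3 ≡ 3 and 7 ≡ 3 (mod 4), so (3/7) = −(7/3).
Reduce top mod 3: now compute (1/3).
Reached (1/3) = 1. Collecting the sign flips along the way, the symbol is +1.

1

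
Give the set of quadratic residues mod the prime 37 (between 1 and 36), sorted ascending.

Square k = 1,…,18 (k and 37−k give the same square):
1²=1, 2²=4, 3²=9, 4²=16, 5²=25, 6²=36, 7²≡12, 8²≡27, 9²≡7, 10²≡26, 11²≡10, 12²≡33, 13²≡21, 14²≡11, 15²≡3, 16²≡34, 17²≡30, 18²≡28 (mod 37).
So the quadratic residues mod 37 are {1, 3, 4, 7, 9, 10, 11, 12, 16, 21, 25, 26, 27, 28, 30, 33, 34, 36}.

1 3 4 7 9 10 11 12 16 21 25 26 27 28 30 33 34 36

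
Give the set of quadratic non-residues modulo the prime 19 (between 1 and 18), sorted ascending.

Square k = 1,…,9 (k and 19−k give the same square):
1²=1, 2²=4, 3²=9, 4²=16, 5²≡6, 6²≡17, 7²≡11, 8²≡7, 9²≡5 (mod 19).
The residues are {1, 4, 5, 6, 7, 9, 11, 16, 17}; the non-residues are the remaining 9 nonzero classes.

2,3,8,10,12,13,14,15,18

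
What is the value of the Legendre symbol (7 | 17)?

Reciprocity: 7 ≡ 3 and 17 ≡ 1 (mod 4), so (7/17) = +(17/7).
Reduce top mod 7: now compute (3/7).
Reciprocity: 3 ≡ 3 and 7 ≡ 3 (mod 4), so (3/7) = −(7/3).
Reduce top mod 3: now compute (1/3).
Reached (1/3) = 1. Collecting the sign flips along the way, the symbol is -1.

-1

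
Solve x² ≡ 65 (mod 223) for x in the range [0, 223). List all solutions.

Since 223 ≡ 3 (mod 4), a square root of 65 is 65^((223+1)/4) = 65^56 mod 223.
Repeated squaring: 65^2≡211, 65^4≡144, 65^8≡220, 65^16≡9, 65^32≡81 (mod 223).
65^56 = 65^(32+16+8) ≡ 43 (mod 223).
Check: 43² = 1849 ≡ 65 (mod 223). The two roots are 43 and 180.

43, 180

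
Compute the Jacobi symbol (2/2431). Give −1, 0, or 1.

1

Pull out 2: since 2431 ≡ 7 (mod 8), (2/2431) = +1.
Reached (1/2431) = 1. Collecting the sign flips along the way, the symbol is +1.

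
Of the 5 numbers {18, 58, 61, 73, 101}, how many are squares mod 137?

(18/137) = +1 → QR.
(58/137) = -1 → non-residue.
(61/137) = +1 → QR.
(73/137) = +1 → QR.
(101/137) = +1 → QR.
Total quadratic residues among the 5: 4.

4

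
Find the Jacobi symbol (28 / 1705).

Pull out 2^2: since 1705 ≡ 1 (mod 8), (2/1705) = +1, so (2/1705)^2 = +1.
Reciprocity: 7 ≡ 3 and 1705 ≡ 1 (mod 4), so (7/1705) = +(1705/7).
Reduce top mod 7: now compute (4/7).
Pull out 2^2: since 7 ≡ 7 (mod 8), (2/7) = +1, so (2/7)^2 = +1.
Reached (1/7) = 1. Collecting the sign flips along the way, the symbol is +1.

1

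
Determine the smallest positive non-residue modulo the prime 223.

(2/223) = +1, so 2 is a residue.
(3/223) = −1, so 3 is the smallest positive non-residue mod 223.

3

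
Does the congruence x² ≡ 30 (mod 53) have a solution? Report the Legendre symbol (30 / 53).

-1

Euler's criterion: (30/53) ≡ 30^26 (mod 53).
30^2 ≡ 52 (mod 53)
30^4 ≡ 1 (mod 53)
30^8 ≡ 1 (mod 53)
30^16 ≡ 1 (mod 53)
30^26 = 30^(16+8+2) ≡ 52 (mod 53).
Result is 52 ≡ −1, so (30/53) = −1.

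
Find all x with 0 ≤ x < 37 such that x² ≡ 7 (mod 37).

37 ≡ 1 (mod 4), so we find a root by search.
Trying successive values, 9² = 81 ≡ 7 (mod 37). The other root is 37 − 9 = 28.

9, 28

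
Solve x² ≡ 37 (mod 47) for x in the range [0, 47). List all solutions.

Since 47 ≡ 3 (mod 4), a square root of 37 is 37^((47+1)/4) = 37^12 mod 47.
Repeated squaring: 37^2≡6, 37^4≡36, 37^8≡27 (mod 47).
37^12 = 37^(8+4) ≡ 32 (mod 47).
Check: 32² = 1024 ≡ 37 (mod 47). The two roots are 15 and 32.

15, 32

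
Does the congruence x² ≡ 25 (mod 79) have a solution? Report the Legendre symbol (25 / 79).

1

Euler's criterion: (25/79) ≡ 25^39 (mod 79).
25^2 ≡ 72 (mod 79)
25^4 ≡ 49 (mod 79)
25^8 ≡ 31 (mod 79)
25^16 ≡ 13 (mod 79)
25^32 ≡ 11 (mod 79)
25^39 = 25^(32+4+2+1) ≡ 1 (mod 79).
Result is 1, so (25/79) = 1.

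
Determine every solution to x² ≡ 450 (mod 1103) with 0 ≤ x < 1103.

Since 1103 ≡ 3 (mod 4), a square root of 450 is 450^((1103+1)/4) = 450^276 mod 1103.
Repeated squaring: 450^2≡651, 450^4≡249, 450^8≡233, 450^16≡242, 450^32≡105, 450^64≡1098, 450^128≡25, 450^256≡625 (mod 1103).
450^276 = 450^(256+16+4) ≡ 418 (mod 1103).
Check: 418² = 174724 ≡ 450 (mod 1103). The two roots are 418 and 685.

418, 685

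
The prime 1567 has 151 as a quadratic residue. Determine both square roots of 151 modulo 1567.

Since 1567 ≡ 3 (mod 4), a square root of 151 is 151^((1567+1)/4) = 151^392 mod 1567.
Repeated squaring: 151^2≡863, 151^4≡444, 151^8≡1261, 151^16≡1183, 151^32≡158, 151^64≡1459, 151^128≡695, 151^256≡389 (mod 1567).
151^392 = 151^(256+128+8) ≡ 1135 (mod 1567).
Check: 1135² = 1288225 ≡ 151 (mod 1567). The two roots are 432 and 1135.

432, 1135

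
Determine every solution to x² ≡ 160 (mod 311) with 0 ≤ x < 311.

Since 311 ≡ 3 (mod 4), a square root of 160 is 160^((311+1)/4) = 160^78 mod 311.
Repeated squaring: 160^2≡98, 160^4≡274, 160^8≡125, 160^16≡75, 160^32≡27, 160^64≡107 (mod 311).
160^78 = 160^(64+8+4+2) ≡ 212 (mod 311).
Check: 212² = 44944 ≡ 160 (mod 311). The two roots are 99 and 212.

99, 212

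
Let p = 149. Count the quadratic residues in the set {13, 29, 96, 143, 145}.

(13/149) = -1 → non-residue.
(29/149) = +1 → QR.
(96/149) = +1 → QR.
(143/149) = +1 → QR.
(145/149) = +1 → QR.
Total quadratic residues among the 5: 4.

4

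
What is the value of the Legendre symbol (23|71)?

-1

Euler's criterion: (23/71) ≡ 23^35 (mod 71).
23^2 ≡ 32 (mod 71)
23^4 ≡ 30 (mod 71)
23^8 ≡ 48 (mod 71)
23^16 ≡ 32 (mod 71)
23^32 ≡ 30 (mod 71)
23^35 = 23^(32+2+1) ≡ 70 (mod 71).
Result is 70 ≡ −1, so (23/71) = −1.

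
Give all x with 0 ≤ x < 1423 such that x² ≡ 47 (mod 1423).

Since 1423 ≡ 3 (mod 4), a square root of 47 is 47^((1423+1)/4) = 47^356 mod 1423.
Repeated squaring: 47^2≡786, 47^4≡214, 47^8≡260, 47^16≡719, 47^32≡412, 47^64≡407, 47^128≡581, 47^256≡310 (mod 1423).
47^356 = 47^(256+64+32+4) ≡ 629 (mod 1423).
Check: 629² = 395641 ≡ 47 (mod 1423). The two roots are 629 and 794.

629, 794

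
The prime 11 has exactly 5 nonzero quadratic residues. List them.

Square k = 1,…,5 (k and 11−k give the same square):
1²=1, 2²=4, 3²=9, 4²≡5, 5²≡3 (mod 11).
So the quadratic residues mod 11 are {1, 3, 4, 5, 9}.

1, 3, 4, 5, 9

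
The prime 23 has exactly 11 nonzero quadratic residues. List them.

1, 2, 3, 4, 6, 8, 9, 12, 13, 16, 18

Square k = 1,…,11 (k and 23−k give the same square):
1²=1, 2²=4, 3²=9, 4²=16, 5²≡2, 6²≡13, 7²≡3, 8²≡18, 9²≡12, 10²≡8, 11²≡6 (mod 23).
So the quadratic residues mod 23 are {1, 2, 3, 4, 6, 8, 9, 12, 13, 16, 18}.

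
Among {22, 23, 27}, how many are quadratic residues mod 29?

2

(22/29) = +1 → QR.
(23/29) = +1 → QR.
(27/29) = -1 → non-residue.
Total quadratic residues among the 3: 2.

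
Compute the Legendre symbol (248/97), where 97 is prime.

1

Euler's criterion: (248/97) ≡ 54^48 (mod 97).
54^2 ≡ 6 (mod 97)
54^4 ≡ 36 (mod 97)
54^8 ≡ 35 (mod 97)
54^16 ≡ 61 (mod 97)
54^32 ≡ 35 (mod 97)
54^48 = 54^(32+16) ≡ 1 (mod 97).
Result is 1, so (248/97) = 1.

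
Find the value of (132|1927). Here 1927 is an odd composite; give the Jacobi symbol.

-1

Pull out 2^2: since 1927 ≡ 7 (mod 8), (2/1927) = +1, so (2/1927)^2 = +1.
Reciprocity: 33 ≡ 1 and 1927 ≡ 3 (mod 4), so (33/1927) = +(1927/33).
Reduce top mod 33: now compute (13/33).
Reciprocity: 13 ≡ 1 and 33 ≡ 1 (mod 4), so (13/33) = +(33/13).
Reduce top mod 13: now compute (7/13).
Reciprocity: 7 ≡ 3 and 13 ≡ 1 (mod 4), so (7/13) = +(13/7).
Reduce top mod 7: now compute (6/7).
Pull out 2: since 7 ≡ 7 (mod 8), (2/7) = +1.
Reciprocity: 3 ≡ 3 and 7 ≡ 3 (mod 4), so (3/7) = −(7/3).
Reduce top mod 3: now compute (1/3).
Reached (1/3) = 1. Collecting the sign flips along the way, the symbol is -1.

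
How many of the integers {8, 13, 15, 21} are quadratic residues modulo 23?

(8/23) = +1 → QR.
(13/23) = +1 → QR.
(15/23) = -1 → non-residue.
(21/23) = -1 → non-residue.
Total quadratic residues among the 4: 2.

2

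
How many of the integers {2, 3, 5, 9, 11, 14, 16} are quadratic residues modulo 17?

(2/17) = +1 → QR.
(3/17) = -1 → non-residue.
(5/17) = -1 → non-residue.
(9/17) = +1 → QR.
(11/17) = -1 → non-residue.
(14/17) = -1 → non-residue.
(16/17) = +1 → QR.
Total quadratic residues among the 7: 3.

3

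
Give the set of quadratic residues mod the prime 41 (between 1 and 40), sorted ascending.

1,2,4,5,8,9,10,16,18,20,21,23,25,31,32,33,36,37,39,40

Square k = 1,…,20 (k and 41−k give the same square):
1²=1, 2²=4, 3²=9, 4²=16, 5²=25, 6²=36, 7²≡8, 8²≡23, 9²≡40, 10²≡18, 11²≡39, 12²≡21, 13²≡5, 14²≡32, 15²≡20, 16²≡10, 17²≡2, 18²≡37, 19²≡33, 20²≡31 (mod 41).
So the quadratic residues mod 41 are {1, 2, 4, 5, 8, 9, 10, 16, 18, 20, 21, 23, 25, 31, 32, 33, 36, 37, 39, 40}.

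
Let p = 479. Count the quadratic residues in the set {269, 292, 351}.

1

(269/479) = -1 → non-residue.
(292/479) = +1 → QR.
(351/479) = -1 → non-residue.
Total quadratic residues among the 3: 1.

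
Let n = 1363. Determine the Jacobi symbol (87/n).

0

Reciprocity: 87 ≡ 3 and 1363 ≡ 3 (mod 4), so (87/1363) = −(1363/87).
Reduce top mod 87: now compute (58/87).
Pull out 2: since 87 ≡ 7 (mod 8), (2/87) = +1.
Reciprocity: 29 ≡ 1 and 87 ≡ 3 (mod 4), so (29/87) = +(87/29).
Reduce top mod 29: now compute (0/29).
Top reduces to 0: gcd > 1, so the symbol is 0.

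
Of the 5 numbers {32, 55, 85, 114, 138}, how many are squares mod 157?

(32/157) = -1 → non-residue.
(55/157) = -1 → non-residue.
(85/157) = -1 → non-residue.
(114/157) = -1 → non-residue.
(138/157) = +1 → QR.
Total quadratic residues among the 5: 1.

1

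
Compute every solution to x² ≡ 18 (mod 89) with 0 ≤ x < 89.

89 ≡ 1 (mod 4), so we find a root by search.
Trying successive values, 14² = 196 ≡ 18 (mod 89). The other root is 89 − 14 = 75.

14, 75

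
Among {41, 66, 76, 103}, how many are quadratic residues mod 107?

2

(41/107) = +1 → QR.
(66/107) = -1 → non-residue.
(76/107) = +1 → QR.
(103/107) = -1 → non-residue.
Total quadratic residues among the 4: 2.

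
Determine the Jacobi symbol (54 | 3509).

1

Pull out 2: since 3509 ≡ 5 (mod 8), (2/3509) = -1.
Reciprocity: 27 ≡ 3 and 3509 ≡ 1 (mod 4), so (27/3509) = +(3509/27).
Reduce top mod 27: now compute (26/27).
Pull out 2: since 27 ≡ 3 (mod 8), (2/27) = -1.
Reciprocity: 13 ≡ 1 and 27 ≡ 3 (mod 4), so (13/27) = +(27/13).
Reduce top mod 13: now compute (1/13).
Reached (1/13) = 1. Collecting the sign flips along the way, the symbol is +1.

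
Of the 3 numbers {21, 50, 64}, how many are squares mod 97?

2

(21/97) = -1 → non-residue.
(50/97) = +1 → QR.
(64/97) = +1 → QR.
Total quadratic residues among the 3: 2.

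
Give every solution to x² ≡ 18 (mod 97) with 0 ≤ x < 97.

97 ≡ 1 (mod 4), so we find a root by search.
Trying successive values, 42² = 1764 ≡ 18 (mod 97). The other root is 97 − 42 = 55.

42, 55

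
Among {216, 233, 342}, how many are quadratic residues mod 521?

1

(216/521) = -1 → non-residue.
(233/521) = +1 → QR.
(342/521) = -1 → non-residue.
Total quadratic residues among the 3: 1.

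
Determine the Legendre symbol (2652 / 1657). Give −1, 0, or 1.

-1

First reduce: 2652 ≡ 995 (mod 1657).
Reciprocity: 995 ≡ 3 and 1657 ≡ 1 (mod 4), so (995/1657) = +(1657/995).
Reduce top mod 995: now compute (662/995).
Pull out 2: since 995 ≡ 3 (mod 8), (2/995) = -1.
Reciprocity: 331 ≡ 3 and 995 ≡ 3 (mod 4), so (331/995) = −(995/331).
Reduce top mod 331: now compute (2/331).
Pull out 2: since 331 ≡ 3 (mod 8), (2/331) = -1.
Reached (1/331) = 1. Collecting the sign flips along the way, the symbol is -1.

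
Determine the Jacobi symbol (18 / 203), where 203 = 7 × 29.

-1

Pull out 2: since 203 ≡ 3 (mod 8), (2/203) = -1.
Reciprocity: 9 ≡ 1 and 203 ≡ 3 (mod 4), so (9/203) = +(203/9).
Reduce top mod 9: now compute (5/9).
Reciprocity: 5 ≡ 1 and 9 ≡ 1 (mod 4), so (5/9) = +(9/5).
Reduce top mod 5: now compute (4/5).
Pull out 2^2: since 5 ≡ 5 (mod 8), (2/5) = -1, so (2/5)^2 = +1.
Reached (1/5) = 1. Collecting the sign flips along the way, the symbol is -1.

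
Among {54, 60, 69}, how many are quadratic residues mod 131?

1

(54/131) = -1 → non-residue.
(60/131) = +1 → QR.
(69/131) = -1 → non-residue.
Total quadratic residues among the 3: 1.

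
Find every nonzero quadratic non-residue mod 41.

Square k = 1,…,20 (k and 41−k give the same square):
1²=1, 2²=4, 3²=9, 4²=16, 5²=25, 6²=36, 7²≡8, 8²≡23, 9²≡40, 10²≡18, 11²≡39, 12²≡21, 13²≡5, 14²≡32, 15²≡20, 16²≡10, 17²≡2, 18²≡37, 19²≡33, 20²≡31 (mod 41).
The residues are {1, 2, 4, 5, 8, 9, 10, 16, 18, 20, 21, 23, 25, 31, 32, 33, 36, 37, 39, 40}; the non-residues are the remaining 20 nonzero classes.

3,6,7,11,12,13,14,15,17,19,22,24,26,27,28,29,30,34,35,38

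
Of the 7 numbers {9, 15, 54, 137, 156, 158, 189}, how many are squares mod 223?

3

(9/223) = +1 → QR.
(15/223) = +1 → QR.
(54/223) = -1 → non-residue.
(137/223) = -1 → non-residue.
(156/223) = +1 → QR.
(158/223) = -1 → non-residue.
(189/223) = -1 → non-residue.
Total quadratic residues among the 7: 3.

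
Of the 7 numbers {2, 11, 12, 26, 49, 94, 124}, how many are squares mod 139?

3

(2/139) = -1 → non-residue.
(11/139) = +1 → QR.
(12/139) = -1 → non-residue.
(26/139) = -1 → non-residue.
(49/139) = +1 → QR.
(94/139) = -1 → non-residue.
(124/139) = +1 → QR.
Total quadratic residues among the 7: 3.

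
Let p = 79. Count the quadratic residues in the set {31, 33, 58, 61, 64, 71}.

2

(31/79) = +1 → QR.
(33/79) = -1 → non-residue.
(58/79) = -1 → non-residue.
(61/79) = -1 → non-residue.
(64/79) = +1 → QR.
(71/79) = -1 → non-residue.
Total quadratic residues among the 6: 2.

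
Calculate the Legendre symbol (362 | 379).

1

Pull out 2: since 379 ≡ 3 (mod 8), (2/379) = -1.
Reciprocity: 181 ≡ 1 and 379 ≡ 3 (mod 4), so (181/379) = +(379/181).
Reduce top mod 181: now compute (17/181).
Reciprocity: 17 ≡ 1 and 181 ≡ 1 (mod 4), so (17/181) = +(181/17).
Reduce top mod 17: now compute (11/17).
Reciprocity: 11 ≡ 3 and 17 ≡ 1 (mod 4), so (11/17) = +(17/11).
Reduce top mod 11: now compute (6/11).
Pull out 2: since 11 ≡ 3 (mod 8), (2/11) = -1.
Reciprocity: 3 ≡ 3 and 11 ≡ 3 (mod 4), so (3/11) = −(11/3).
Reduce top mod 3: now compute (2/3).
Pull out 2: since 3 ≡ 3 (mod 8), (2/3) = -1.
Reached (1/3) = 1. Collecting the sign flips along the way, the symbol is +1.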